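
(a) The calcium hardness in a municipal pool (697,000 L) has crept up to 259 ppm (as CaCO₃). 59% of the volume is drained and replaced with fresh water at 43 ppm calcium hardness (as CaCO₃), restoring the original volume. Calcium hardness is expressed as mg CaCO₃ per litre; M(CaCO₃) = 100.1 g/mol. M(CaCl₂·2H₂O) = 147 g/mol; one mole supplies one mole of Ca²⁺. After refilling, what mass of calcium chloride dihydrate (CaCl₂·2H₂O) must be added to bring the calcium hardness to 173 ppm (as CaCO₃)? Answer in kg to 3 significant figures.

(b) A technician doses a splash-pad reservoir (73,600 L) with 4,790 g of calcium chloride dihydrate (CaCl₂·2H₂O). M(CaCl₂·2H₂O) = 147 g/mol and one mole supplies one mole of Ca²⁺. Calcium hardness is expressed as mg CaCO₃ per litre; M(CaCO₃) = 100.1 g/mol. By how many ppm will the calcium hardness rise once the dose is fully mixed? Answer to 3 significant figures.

(a) 42.4 kg; (b) 44.3 ppm

(a) After draining 59% and refilling: 259 × 0.41 + 43 × 0.59 = 131.56 ppm.
(a) Deficit to target: 173 − 131.56 = 41.44 mg/L.
(a) As CaCO₃: 41.44 mg/L × 697,000 L = 28,880 g; ÷ 100.1 = 288.5 mol Ca²⁺.
(a) Mass: 288.5 × 147 = 42,420 g.

(b) Moles of Ca²⁺: 4,790 g ÷ 147 g/mol = 32.59 mol.
(b) As CaCO₃: 32.59 mol × 100.1 g/mol = 3262 g.
(b) Rise: 3262 g / 73,600 L × 1000 = 44.32 mg/L.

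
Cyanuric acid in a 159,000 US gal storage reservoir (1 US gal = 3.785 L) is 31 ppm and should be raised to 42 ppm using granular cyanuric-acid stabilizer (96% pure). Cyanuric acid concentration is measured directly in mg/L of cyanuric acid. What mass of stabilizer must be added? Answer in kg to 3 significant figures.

6.90 kg

Volume: 159,000 US gal × 3.785 L/gal = 601,815 L.
CYA to add: (42 − 31) = 11 mg/L × 601,815 L = 6620 g cyanuric acid.
At 96% purity: 6620 / 0.96 = 6896 g product.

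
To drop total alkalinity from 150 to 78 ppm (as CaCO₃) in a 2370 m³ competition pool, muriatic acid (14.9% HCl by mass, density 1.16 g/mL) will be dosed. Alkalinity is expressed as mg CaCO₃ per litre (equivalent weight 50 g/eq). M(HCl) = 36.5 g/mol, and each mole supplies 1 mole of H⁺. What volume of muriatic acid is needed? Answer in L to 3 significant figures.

721 L

Volume: 2370 m³ = 2,370,000 L.
Alkalinity to neutralize: (150 − 78) = 72 mg/L as CaCO₃ × 2,370,000 L = 170,600 g as CaCO₃.
Equivalents of H⁺ required: 170,600 ÷ 50 g/eq = 3413 eq = 3413 mol HCl.
Mass of HCl: 3413 × 36.5 = 124,600 g.
Mass of 14.9% solution: 124,600 / 0.149 = 836,000 g.
Volume: 836,000 g ÷ 1.16 g/mL = 720,700 mL.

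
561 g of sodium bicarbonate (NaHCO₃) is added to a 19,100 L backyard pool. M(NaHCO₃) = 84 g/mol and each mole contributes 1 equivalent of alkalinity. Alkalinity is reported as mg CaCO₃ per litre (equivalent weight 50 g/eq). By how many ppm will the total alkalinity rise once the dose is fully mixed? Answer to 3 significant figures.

17.5 ppm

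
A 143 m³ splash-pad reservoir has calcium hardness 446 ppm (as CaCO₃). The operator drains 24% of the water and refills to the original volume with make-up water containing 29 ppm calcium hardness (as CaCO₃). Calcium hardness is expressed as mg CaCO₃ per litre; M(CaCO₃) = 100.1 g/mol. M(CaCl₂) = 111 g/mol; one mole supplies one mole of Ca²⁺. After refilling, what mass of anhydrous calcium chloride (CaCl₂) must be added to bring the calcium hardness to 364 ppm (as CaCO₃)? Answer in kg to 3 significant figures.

2.87 kg

Volume: 143 m³ = 143,000 L.
After draining 24% and refilling: 446 × 0.76 + 29 × 0.24 = 345.92 ppm.
Deficit to target: 364 − 345.92 = 18.08 mg/L.
As CaCO₃: 18.08 mg/L × 143,000 L = 2585 g; ÷ 100.1 = 25.83 mol Ca²⁺.
Mass: 25.83 × 111 = 2867 g.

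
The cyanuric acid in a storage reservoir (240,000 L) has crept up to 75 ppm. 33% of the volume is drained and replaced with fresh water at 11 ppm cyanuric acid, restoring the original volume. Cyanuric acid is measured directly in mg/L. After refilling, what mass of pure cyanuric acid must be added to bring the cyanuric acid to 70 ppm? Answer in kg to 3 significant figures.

After draining 33% and refilling: 75 × 0.67 + 11 × 0.33 = 53.88 ppm.
Deficit to target: 70 − 53.88 = 16.12 mg/L.
Mass: 16.12 mg/L × 240,000 L = 3869 g cyanuric acid.

3.87 kg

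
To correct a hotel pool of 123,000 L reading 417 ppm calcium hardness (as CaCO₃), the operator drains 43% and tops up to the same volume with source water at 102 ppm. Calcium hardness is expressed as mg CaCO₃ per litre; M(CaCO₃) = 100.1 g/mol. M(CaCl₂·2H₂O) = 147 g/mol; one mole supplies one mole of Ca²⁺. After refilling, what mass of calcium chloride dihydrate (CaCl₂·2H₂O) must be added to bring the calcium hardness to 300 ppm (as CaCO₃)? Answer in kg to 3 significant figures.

After draining 43% and refilling: 417 × 0.57 + 102 × 0.43 = 281.55 ppm.
Deficit to target: 300 − 281.55 = 18.45 mg/L.
As CaCO₃: 18.45 mg/L × 123,000 L = 2269 g; ÷ 100.1 = 22.67 mol Ca²⁺.
Mass: 22.67 × 147 = 3333 g.

3.33 kg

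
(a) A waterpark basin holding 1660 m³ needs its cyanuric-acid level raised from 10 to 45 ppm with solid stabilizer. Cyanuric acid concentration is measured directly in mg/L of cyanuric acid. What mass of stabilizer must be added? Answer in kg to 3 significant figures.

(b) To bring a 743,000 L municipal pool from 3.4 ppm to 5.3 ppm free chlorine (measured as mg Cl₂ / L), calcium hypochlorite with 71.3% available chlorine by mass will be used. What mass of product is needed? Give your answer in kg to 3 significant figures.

(a) 58.1 kg; (b) 1.98 kg

(a) Volume: 1660 m³ = 1,660,000 L.
(a) CYA to add: (45 − 10) = 35 mg/L × 1,660,000 L = 58,100 g cyanuric acid.

(b) Chlorine deficit: 5.3 − 3.4 = 1.9 ppm = 1.9 mg/L as Cl₂.
(b) Cl₂ equivalent needed: 1.9 mg/L × 743,000 L = 1,412,000 mg = 1412 g.
(b) Product at 71.3% available chlorine: 1412 / 0.713 = 1980 g.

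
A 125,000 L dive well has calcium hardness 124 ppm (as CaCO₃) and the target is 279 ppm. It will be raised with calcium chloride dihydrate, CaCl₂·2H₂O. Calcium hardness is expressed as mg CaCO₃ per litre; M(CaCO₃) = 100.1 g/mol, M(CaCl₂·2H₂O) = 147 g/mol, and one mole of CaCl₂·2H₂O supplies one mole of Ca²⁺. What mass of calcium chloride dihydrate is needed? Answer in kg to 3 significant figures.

Hardness to add: (279 − 124) = 155 mg/L as CaCO₃ × 125,000 L = 19,380 g as CaCO₃.
Moles of Ca²⁺ (1 mol Ca²⁺ ≡ 1 mol CaCO₃): 19,380 / 100.1 g/mol = 193.6 mol.
Mass of CaCl₂·2H₂O: 193.6 × 147 = 28,450 g.

28.5 kg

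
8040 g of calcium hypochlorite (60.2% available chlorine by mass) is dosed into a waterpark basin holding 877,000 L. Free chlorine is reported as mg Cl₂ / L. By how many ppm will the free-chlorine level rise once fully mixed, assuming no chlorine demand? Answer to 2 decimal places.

5.52 ppm

Available chlorine delivered: 8040 g × 0.602 = 4840 g as Cl₂.
Concentration rise: 4840 g / 877,000 L = 5.519 mg/L = 5.52 ppm.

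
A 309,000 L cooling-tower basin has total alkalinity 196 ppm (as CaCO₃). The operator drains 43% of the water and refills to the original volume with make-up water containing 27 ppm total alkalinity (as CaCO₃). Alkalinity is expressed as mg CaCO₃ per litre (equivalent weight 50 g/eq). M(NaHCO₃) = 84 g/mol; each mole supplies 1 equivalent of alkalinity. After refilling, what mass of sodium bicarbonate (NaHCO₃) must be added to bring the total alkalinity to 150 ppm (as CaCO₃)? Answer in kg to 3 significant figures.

After draining 43% and refilling: 196 × 0.57 + 27 × 0.43 = 123.33 ppm.
Deficit to target: 150 − 123.33 = 26.67 mg/L.
As CaCO₃: 26.67 mg/L × 309,000 L = 8241 g; ÷ 50 g/eq ÷ 1 = 164.8 mol NaHCO₃.
Mass: 164.8 × 84 = 13,840 g.

13.8 kg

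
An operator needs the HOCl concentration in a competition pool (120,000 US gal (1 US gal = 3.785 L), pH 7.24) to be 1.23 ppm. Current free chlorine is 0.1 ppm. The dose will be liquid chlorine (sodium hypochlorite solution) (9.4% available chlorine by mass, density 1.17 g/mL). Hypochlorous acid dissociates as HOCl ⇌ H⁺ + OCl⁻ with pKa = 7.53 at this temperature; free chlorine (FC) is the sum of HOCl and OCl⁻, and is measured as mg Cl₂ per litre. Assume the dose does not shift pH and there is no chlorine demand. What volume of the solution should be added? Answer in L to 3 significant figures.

7.27 L

Volume: 120,000 US gal × 3.785 L/gal = 454,200 L.
[OCl⁻]/[HOCl] = 10^(pH − pKa) = 10^(7.24 − 7.53) = 0.5129; fraction as HOCl = 1/(1 + 0.5129) = 0.661.
Free chlorine required for 1.23 ppm HOCl: 1.23 / 0.661 = 1.861 ppm.
FC to add: 1.861 − 0.1 = 1.761 mg/L as Cl₂.
Cl₂ equivalent: 1.761 mg/L × 454,200 L = 799.8 g.
Product at 9.4% available Cl: 799.8 / 0.094 = 8508 g.
Volume: 8508 g ÷ 1.17 g/mL = 7272 mL.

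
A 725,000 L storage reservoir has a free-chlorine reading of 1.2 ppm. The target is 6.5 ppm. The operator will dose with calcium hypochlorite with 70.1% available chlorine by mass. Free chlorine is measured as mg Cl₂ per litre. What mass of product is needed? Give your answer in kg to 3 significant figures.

5.48 kg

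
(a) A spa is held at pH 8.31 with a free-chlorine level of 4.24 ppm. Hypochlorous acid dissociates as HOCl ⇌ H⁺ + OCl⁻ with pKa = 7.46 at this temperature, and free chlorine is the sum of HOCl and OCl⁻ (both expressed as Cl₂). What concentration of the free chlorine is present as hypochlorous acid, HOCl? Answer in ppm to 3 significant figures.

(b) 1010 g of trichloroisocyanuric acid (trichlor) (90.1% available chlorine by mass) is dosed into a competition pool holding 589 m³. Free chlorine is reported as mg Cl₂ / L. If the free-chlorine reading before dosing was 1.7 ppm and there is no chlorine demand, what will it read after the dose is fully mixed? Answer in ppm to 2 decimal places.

(a) 0.525 ppm; (b) 3.25 ppm

(a) [OCl⁻]/[HOCl] = 10^(pH − pKa) = 10^(8.31 − 7.46) = 10^0.85 = 7.079.
(a) Fraction as HOCl = 1 / (1 + 7.079) = 0.1238.
(a) HOCl = 0.1238 × 4.24 ppm = 0.5248 ppm.

(b) Volume: 589 m³ = 589,000 L.
(b) Available chlorine delivered: 1010 g × 0.901 = 910 g as Cl₂.
(b) Concentration rise: 910 g / 589,000 L = 1.545 mg/L = 1.55 ppm.
(b) Final FC: 1.7 + 1.55 = 3.25 ppm.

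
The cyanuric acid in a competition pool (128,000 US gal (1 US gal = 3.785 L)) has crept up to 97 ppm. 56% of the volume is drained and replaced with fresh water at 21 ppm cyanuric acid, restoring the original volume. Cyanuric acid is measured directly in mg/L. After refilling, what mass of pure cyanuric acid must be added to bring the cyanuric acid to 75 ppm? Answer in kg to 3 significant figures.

9.96 kg

Volume: 128,000 US gal × 3.785 L/gal = 484,480 L.
After draining 56% and refilling: 97 × 0.44 + 21 × 0.56 = 54.44 ppm.
Deficit to target: 75 − 54.44 = 20.56 mg/L.
Mass: 20.56 mg/L × 484,480 L = 9961 g cyanuric acid.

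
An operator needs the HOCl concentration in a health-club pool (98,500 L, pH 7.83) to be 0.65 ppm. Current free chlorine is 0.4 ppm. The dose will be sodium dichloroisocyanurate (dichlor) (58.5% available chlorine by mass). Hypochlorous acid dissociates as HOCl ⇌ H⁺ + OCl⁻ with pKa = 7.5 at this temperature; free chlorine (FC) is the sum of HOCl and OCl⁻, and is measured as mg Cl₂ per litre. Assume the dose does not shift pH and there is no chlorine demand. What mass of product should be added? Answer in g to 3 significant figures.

276 g

[OCl⁻]/[HOCl] = 10^(pH − pKa) = 10^(7.83 − 7.5) = 2.138; fraction as HOCl = 1/(1 + 2.138) = 0.3187.
Free chlorine required for 0.65 ppm HOCl: 0.65 / 0.3187 = 2.04 ppm.
FC to add: 2.04 − 0.4 = 1.64 mg/L as Cl₂.
Cl₂ equivalent: 1.64 mg/L × 98,500 L = 161.5 g.
Product at 58.5% available Cl: 161.5 / 0.585 = 276.1 g.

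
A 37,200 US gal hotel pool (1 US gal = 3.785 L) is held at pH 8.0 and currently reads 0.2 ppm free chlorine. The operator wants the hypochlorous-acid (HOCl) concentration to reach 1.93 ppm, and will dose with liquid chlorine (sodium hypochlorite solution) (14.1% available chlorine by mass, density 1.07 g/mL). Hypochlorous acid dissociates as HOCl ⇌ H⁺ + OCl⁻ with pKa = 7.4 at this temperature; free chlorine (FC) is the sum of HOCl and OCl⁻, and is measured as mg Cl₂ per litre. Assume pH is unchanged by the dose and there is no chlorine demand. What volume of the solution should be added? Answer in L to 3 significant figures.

8.79 L

Volume: 37,200 US gal × 3.785 L/gal = 140,802 L.
[OCl⁻]/[HOCl] = 10^(pH − pKa) = 10^(8.0 − 7.4) = 3.981; fraction as HOCl = 1/(1 + 3.981) = 0.2008.
Free chlorine required for 1.93 ppm HOCl: 1.93 / 0.2008 = 9.613 ppm.
FC to add: 9.613 − 0.2 = 9.413 mg/L as Cl₂.
Cl₂ equivalent: 9.413 mg/L × 140,802 L = 1325 g.
Product at 14.1% available Cl: 1325 / 0.141 = 9400 g.
Volume: 9400 g ÷ 1.07 g/mL = 8785 mL.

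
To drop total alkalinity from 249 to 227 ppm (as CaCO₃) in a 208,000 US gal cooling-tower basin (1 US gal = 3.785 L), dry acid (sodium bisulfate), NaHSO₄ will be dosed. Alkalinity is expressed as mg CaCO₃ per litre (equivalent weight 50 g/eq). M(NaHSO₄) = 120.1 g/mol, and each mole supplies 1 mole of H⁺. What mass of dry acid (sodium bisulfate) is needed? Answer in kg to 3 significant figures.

Volume: 208,000 US gal × 3.785 L/gal = 787,280 L.
Alkalinity to neutralize: (249 − 227) = 22 mg/L as CaCO₃ × 787,280 L = 17,320 g as CaCO₃.
Equivalents of H⁺ required: 17,320 ÷ 50 g/eq = 346.4 eq = 346.4 mol NaHSO₄.
Mass of NaHSO₄: 346.4 × 120.1 = 41,600 g.

41.6 kg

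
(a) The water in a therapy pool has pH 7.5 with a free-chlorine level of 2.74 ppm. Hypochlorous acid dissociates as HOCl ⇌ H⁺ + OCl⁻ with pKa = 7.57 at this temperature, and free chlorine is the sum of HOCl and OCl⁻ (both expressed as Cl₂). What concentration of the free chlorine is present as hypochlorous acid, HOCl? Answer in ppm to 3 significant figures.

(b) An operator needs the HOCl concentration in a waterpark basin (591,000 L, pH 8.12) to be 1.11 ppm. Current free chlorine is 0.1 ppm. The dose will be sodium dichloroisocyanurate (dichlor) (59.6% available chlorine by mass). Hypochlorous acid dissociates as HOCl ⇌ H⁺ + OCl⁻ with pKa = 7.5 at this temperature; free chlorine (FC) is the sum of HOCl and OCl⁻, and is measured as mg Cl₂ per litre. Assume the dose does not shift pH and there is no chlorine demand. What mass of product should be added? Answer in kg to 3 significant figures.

(a) [OCl⁻]/[HOCl] = 10^(pH − pKa) = 10^(7.5 − 7.57) = 10^-0.07 = 0.8511.
(a) Fraction as HOCl = 1 / (1 + 0.8511) = 0.5402.
(a) HOCl = 0.5402 × 2.74 ppm = 1.48 ppm.

(b) [OCl⁻]/[HOCl] = 10^(pH − pKa) = 10^(8.12 − 7.5) = 4.169; fraction as HOCl = 1/(1 + 4.169) = 0.1935.
(b) Free chlorine required for 1.11 ppm HOCl: 1.11 / 0.1935 = 5.737 ppm.
(b) FC to add: 5.737 − 0.1 = 5.637 mg/L as Cl₂.
(b) Cl₂ equivalent: 5.637 mg/L × 591,000 L = 3332 g.
(b) Product at 59.6% available Cl: 3332 / 0.596 = 5590 g.

(a) 1.48 ppm; (b) 5.59 kg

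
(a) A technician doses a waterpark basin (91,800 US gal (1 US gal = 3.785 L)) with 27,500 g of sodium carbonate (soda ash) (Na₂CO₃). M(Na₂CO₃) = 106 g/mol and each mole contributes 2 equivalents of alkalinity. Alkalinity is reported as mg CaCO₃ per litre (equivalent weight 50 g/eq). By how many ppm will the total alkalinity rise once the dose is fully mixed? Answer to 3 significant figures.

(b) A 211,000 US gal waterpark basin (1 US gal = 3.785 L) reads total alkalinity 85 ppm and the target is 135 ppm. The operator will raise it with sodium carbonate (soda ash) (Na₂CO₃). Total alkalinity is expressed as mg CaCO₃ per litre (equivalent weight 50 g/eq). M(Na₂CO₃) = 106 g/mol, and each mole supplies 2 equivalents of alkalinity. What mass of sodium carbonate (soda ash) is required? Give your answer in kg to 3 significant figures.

(a) 74.7 ppm; (b) 42.3 kg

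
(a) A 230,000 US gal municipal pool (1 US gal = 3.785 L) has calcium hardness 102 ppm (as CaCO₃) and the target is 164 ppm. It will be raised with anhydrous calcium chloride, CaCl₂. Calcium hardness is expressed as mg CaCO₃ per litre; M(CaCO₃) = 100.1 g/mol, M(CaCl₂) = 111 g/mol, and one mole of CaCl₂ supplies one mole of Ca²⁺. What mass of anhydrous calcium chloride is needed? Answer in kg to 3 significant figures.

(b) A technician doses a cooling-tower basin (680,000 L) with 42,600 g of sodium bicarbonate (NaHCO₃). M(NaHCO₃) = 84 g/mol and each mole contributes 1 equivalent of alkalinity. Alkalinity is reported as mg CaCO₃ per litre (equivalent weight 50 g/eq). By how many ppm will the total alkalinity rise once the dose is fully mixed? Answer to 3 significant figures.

(a) Volume: 230,000 US gal × 3.785 L/gal = 870,550 L.
(a) Hardness to add: (164 − 102) = 62 mg/L as CaCO₃ × 870,550 L = 53,970 g as CaCO₃.
(a) Moles of Ca²⁺ (1 mol Ca²⁺ ≡ 1 mol CaCO₃): 53,970 / 100.1 g/mol = 539.2 mol.
(a) Mass of CaCl₂: 539.2 × 111 = 59,850 g.

(b) Moles of NaHCO₃: 42,600 g ÷ 84 g/mol = 507.1 mol → 507.1 eq of alkalinity.
(b) As CaCO₃: 507.1 eq × 50 g/eq = 25,360 g.
(b) Rise: 25,360 g / 680,000 L × 1000 = 37.29 mg/L.

(a) 59.9 kg; (b) 37.3 ppm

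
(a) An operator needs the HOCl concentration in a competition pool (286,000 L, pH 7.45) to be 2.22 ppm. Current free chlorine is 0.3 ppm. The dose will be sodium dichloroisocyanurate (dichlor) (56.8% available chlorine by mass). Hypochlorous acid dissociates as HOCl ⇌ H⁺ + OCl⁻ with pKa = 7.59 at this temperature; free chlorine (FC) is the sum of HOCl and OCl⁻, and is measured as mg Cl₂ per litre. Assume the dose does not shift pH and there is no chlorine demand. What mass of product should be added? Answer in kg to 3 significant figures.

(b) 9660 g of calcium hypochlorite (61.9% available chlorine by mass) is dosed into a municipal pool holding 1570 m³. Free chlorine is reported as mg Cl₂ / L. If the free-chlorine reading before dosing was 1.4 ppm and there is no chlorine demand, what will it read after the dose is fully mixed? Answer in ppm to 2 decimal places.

(a) 1.78 kg; (b) 5.21 ppm

(a) [OCl⁻]/[HOCl] = 10^(pH − pKa) = 10^(7.45 − 7.59) = 0.7244; fraction as HOCl = 1/(1 + 0.7244) = 0.5799.
(a) Free chlorine required for 2.22 ppm HOCl: 2.22 / 0.5799 = 3.828 ppm.
(a) FC to add: 3.828 − 0.3 = 3.528 mg/L as Cl₂.
(a) Cl₂ equivalent: 3.528 mg/L × 286,000 L = 1009 g.
(a) Product at 56.8% available Cl: 1009 / 0.568 = 1777 g.

(b) Volume: 1570 m³ = 1,570,000 L.
(b) Available chlorine delivered: 9660 g × 0.619 = 5980 g as Cl₂.
(b) Concentration rise: 5980 g / 1,570,000 L = 3.809 mg/L = 3.81 ppm.
(b) Final FC: 1.4 + 3.81 = 5.21 ppm.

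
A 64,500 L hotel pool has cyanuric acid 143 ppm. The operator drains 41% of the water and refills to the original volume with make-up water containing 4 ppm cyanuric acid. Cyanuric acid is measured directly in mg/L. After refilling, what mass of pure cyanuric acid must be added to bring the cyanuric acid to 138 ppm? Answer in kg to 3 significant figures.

3.35 kg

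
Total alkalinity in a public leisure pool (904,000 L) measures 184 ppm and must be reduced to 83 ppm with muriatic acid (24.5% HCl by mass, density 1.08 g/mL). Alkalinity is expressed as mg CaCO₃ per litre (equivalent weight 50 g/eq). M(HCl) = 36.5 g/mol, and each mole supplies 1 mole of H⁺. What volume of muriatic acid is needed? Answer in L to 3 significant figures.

Alkalinity to neutralize: (184 − 83) = 101 mg/L as CaCO₃ × 904,000 L = 91,300 g as CaCO₃.
Equivalents of H⁺ required: 91,300 ÷ 50 g/eq = 1826 eq = 1826 mol HCl.
Mass of HCl: 1826 × 36.5 = 66,650 g.
Mass of 24.5% solution: 66,650 / 0.245 = 272,000 g.
Volume: 272,000 g ÷ 1.08 g/mL = 251,900 mL.

252 L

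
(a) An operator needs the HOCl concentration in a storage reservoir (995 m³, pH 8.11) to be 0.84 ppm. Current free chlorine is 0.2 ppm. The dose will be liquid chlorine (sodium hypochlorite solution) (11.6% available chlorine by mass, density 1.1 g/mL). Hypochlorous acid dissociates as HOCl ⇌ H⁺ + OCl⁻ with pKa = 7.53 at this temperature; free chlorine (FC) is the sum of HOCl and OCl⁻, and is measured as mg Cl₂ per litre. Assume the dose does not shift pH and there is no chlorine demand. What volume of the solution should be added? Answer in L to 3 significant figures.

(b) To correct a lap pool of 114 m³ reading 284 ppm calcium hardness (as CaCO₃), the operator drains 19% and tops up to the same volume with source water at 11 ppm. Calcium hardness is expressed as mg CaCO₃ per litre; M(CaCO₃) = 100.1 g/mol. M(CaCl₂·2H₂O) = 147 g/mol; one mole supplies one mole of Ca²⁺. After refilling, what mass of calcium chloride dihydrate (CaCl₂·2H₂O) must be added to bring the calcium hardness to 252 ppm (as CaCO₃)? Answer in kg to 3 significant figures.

(a) 29.9 L; (b) 3.33 kg

(a) Volume: 995 m³ = 995,000 L.
(a) [OCl⁻]/[HOCl] = 10^(pH − pKa) = 10^(8.11 − 7.53) = 3.802; fraction as HOCl = 1/(1 + 3.802) = 0.2083.
(a) Free chlorine required for 0.84 ppm HOCl: 0.84 / 0.2083 = 4.034 ppm.
(a) FC to add: 4.034 − 0.2 = 3.834 mg/L as Cl₂.
(a) Cl₂ equivalent: 3.834 mg/L × 995,000 L = 3814 g.
(a) Product at 11.6% available Cl: 3814 / 0.116 = 32,880 g.
(a) Volume: 32,880 g ÷ 1.1 g/mL = 29,890 mL.

(b) Volume: 114 m³ = 114,000 L.
(b) After draining 19% and refilling: 284 × 0.81 + 11 × 0.19 = 232.13 ppm.
(b) Deficit to target: 252 − 232.13 = 19.87 mg/L.
(b) As CaCO₃: 19.87 mg/L × 114,000 L = 2265 g; ÷ 100.1 = 22.63 mol Ca²⁺.
(b) Mass: 22.63 × 147 = 3326 g.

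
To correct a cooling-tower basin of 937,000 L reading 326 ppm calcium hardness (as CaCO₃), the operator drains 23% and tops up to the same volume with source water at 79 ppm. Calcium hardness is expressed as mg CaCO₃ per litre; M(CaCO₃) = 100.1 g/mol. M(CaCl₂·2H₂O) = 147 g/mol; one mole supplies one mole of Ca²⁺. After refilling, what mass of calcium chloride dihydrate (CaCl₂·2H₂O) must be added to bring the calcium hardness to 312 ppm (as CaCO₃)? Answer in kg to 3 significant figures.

After draining 23% and refilling: 326 × 0.77 + 79 × 0.23 = 269.19 ppm.
Deficit to target: 312 − 269.19 = 42.81 mg/L.
As CaCO₃: 42.81 mg/L × 937,000 L = 40,110 g; ÷ 100.1 = 400.7 mol Ca²⁺.
Mass: 400.7 × 147 = 58,910 g.

58.9 kg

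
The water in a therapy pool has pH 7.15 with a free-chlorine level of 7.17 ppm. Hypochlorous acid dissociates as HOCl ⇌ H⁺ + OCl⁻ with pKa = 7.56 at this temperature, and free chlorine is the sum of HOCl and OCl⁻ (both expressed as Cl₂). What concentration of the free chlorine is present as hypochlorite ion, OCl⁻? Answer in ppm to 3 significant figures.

2.01 ppm

[OCl⁻]/[HOCl] = 10^(pH − pKa) = 10^(7.15 − 7.56) = 10^-0.41 = 0.389.
Fraction as HOCl = 1 / (1 + 0.389) = 0.7199.
OCl⁻ = (1 − 0.7199) × 7.17 ppm = 2.008 ppm.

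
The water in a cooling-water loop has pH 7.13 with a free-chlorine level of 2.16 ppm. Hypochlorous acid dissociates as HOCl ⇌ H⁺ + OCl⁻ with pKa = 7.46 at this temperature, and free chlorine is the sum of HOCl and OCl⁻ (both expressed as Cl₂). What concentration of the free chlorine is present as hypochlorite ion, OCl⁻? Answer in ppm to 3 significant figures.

[OCl⁻]/[HOCl] = 10^(pH − pKa) = 10^(7.13 − 7.46) = 10^-0.33 = 0.4677.
Fraction as HOCl = 1 / (1 + 0.4677) = 0.6813.
OCl⁻ = (1 − 0.6813) × 2.16 ppm = 0.6883 ppm.

0.688 ppm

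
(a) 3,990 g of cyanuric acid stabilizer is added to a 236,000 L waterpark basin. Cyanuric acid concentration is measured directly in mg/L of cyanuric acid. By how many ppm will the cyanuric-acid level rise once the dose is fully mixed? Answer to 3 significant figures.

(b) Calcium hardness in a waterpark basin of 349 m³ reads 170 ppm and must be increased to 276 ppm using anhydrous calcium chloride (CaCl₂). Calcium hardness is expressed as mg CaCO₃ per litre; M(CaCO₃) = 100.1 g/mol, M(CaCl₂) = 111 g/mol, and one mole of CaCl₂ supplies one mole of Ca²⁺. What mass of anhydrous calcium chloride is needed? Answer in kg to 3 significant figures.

(a) 16.9 ppm; (b) 41.0 kg

(a) Rise: 3,990 g / 236,000 L × 1000 = 16.91 mg/L.

(b) Volume: 349 m³ = 349,000 L.
(b) Hardness to add: (276 − 170) = 106 mg/L as CaCO₃ × 349,000 L = 36,990 g as CaCO₃.
(b) Moles of Ca²⁺ (1 mol Ca²⁺ ≡ 1 mol CaCO₃): 36,990 / 100.1 g/mol = 369.6 mol.
(b) Mass of CaCl₂: 369.6 × 111 = 41,020 g.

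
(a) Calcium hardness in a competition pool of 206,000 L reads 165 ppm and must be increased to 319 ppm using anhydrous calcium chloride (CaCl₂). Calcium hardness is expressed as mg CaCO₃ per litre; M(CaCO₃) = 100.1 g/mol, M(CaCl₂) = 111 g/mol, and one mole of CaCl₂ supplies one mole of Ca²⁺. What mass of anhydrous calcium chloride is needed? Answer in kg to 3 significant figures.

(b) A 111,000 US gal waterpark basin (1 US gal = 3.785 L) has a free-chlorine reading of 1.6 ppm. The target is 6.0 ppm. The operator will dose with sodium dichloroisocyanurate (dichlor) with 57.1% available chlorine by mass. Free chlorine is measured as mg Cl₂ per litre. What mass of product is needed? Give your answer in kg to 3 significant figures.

(a) Hardness to add: (319 − 165) = 154 mg/L as CaCO₃ × 206,000 L = 31,720 g as CaCO₃.
(a) Moles of Ca²⁺ (1 mol Ca²⁺ ≡ 1 mol CaCO₃): 31,720 / 100.1 g/mol = 316.9 mol.
(a) Mass of CaCl₂: 316.9 × 111 = 35,180 g.

(b) Volume: 111,000 US gal × 3.785 L/gal = 420,135 L.
(b) Chlorine deficit: 6.0 − 1.6 = 4.4 ppm = 4.4 mg/L as Cl₂.
(b) Cl₂ equivalent needed: 4.4 mg/L × 420,135 L = 1,849,000 mg = 1849 g.
(b) Product at 57.1% available chlorine: 1849 / 0.571 = 3237 g.

(a) 35.2 kg; (b) 3.24 kg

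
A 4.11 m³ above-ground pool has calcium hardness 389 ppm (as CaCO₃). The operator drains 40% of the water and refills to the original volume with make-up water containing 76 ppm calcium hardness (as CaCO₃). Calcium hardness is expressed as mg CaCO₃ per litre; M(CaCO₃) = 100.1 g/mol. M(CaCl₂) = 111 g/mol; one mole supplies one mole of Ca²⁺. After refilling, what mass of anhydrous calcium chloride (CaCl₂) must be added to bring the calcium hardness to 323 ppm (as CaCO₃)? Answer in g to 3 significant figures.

Volume: 4.11 m³ = 4,110 L.
After draining 40% and refilling: 389 × 0.60 + 76 × 0.40 = 263.8 ppm.
Deficit to target: 323 − 263.8 = 59.2 mg/L.
As CaCO₃: 59.2 mg/L × 4,110 L = 243.3 g; ÷ 100.1 = 2.431 mol Ca²⁺.
Mass: 2.431 × 111 = 269.8 g.

270 g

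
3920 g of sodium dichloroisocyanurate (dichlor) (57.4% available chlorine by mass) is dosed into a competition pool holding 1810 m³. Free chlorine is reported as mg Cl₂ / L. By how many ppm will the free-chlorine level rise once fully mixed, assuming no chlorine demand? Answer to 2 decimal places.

Volume: 1810 m³ = 1,810,000 L.
Available chlorine delivered: 3920 g × 0.574 = 2250 g as Cl₂.
Concentration rise: 2250 g / 1,810,000 L = 1.243 mg/L = 1.24 ppm.

1.24 ppm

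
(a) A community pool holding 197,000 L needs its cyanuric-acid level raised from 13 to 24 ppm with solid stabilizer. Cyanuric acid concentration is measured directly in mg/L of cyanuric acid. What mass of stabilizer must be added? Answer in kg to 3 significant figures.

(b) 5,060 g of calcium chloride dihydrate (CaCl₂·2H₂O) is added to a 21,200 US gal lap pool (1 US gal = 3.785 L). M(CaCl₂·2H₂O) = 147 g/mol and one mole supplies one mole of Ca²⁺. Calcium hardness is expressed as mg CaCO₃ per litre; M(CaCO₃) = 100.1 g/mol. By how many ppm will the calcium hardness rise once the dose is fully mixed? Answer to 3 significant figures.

(a) 2.17 kg; (b) 42.9 ppm

(a) CYA to add: (24 − 13) = 11 mg/L × 197,000 L = 2167 g cyanuric acid.

(b) Volume: 21,200 US gal × 3.785 L/gal = 80,242 L.
(b) Moles of Ca²⁺: 5,060 g ÷ 147 g/mol = 34.42 mol.
(b) As CaCO₃: 34.42 mol × 100.1 g/mol = 3446 g.
(b) Rise: 3446 g / 80,242 L × 1000 = 42.94 mg/L.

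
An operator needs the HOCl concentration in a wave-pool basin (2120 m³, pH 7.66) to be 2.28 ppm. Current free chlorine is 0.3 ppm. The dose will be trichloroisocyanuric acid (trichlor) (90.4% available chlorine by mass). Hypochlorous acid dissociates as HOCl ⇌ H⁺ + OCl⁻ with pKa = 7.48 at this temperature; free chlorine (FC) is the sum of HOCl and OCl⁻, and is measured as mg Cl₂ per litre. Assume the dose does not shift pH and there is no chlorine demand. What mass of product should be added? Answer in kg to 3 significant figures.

Volume: 2120 m³ = 2,120,000 L.
[OCl⁻]/[HOCl] = 10^(pH − pKa) = 10^(7.66 − 7.48) = 1.514; fraction as HOCl = 1/(1 + 1.514) = 0.3978.
Free chlorine required for 2.28 ppm HOCl: 2.28 / 0.3978 = 5.731 ppm.
FC to add: 5.731 − 0.3 = 5.431 mg/L as Cl₂.
Cl₂ equivalent: 5.431 mg/L × 2,120,000 L = 11,510 g.
Product at 90.4% available Cl: 11,510 / 0.904 = 12,740 g.

12.7 kg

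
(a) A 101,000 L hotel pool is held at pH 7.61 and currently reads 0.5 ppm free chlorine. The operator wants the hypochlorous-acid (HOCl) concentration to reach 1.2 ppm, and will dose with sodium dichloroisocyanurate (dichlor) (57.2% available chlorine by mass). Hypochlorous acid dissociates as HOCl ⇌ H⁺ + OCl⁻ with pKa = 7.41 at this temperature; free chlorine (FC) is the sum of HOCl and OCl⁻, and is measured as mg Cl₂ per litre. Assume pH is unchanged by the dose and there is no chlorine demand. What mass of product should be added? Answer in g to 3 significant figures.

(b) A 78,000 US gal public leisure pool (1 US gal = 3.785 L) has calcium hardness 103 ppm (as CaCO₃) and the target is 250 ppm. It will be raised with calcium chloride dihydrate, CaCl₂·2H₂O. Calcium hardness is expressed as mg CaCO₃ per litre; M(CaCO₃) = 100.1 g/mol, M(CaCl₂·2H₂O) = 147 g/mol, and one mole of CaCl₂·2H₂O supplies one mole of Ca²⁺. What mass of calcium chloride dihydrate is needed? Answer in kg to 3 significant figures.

(a) 459 g; (b) 63.7 kg

(a) [OCl⁻]/[HOCl] = 10^(pH − pKa) = 10^(7.61 − 7.41) = 1.585; fraction as HOCl = 1/(1 + 1.585) = 0.3869.
(a) Free chlorine required for 1.2 ppm HOCl: 1.2 / 0.3869 = 3.102 ppm.
(a) FC to add: 3.102 − 0.5 = 2.602 mg/L as Cl₂.
(a) Cl₂ equivalent: 2.602 mg/L × 101,000 L = 262.8 g.
(a) Product at 57.2% available Cl: 262.8 / 0.572 = 459.4 g.

(b) Volume: 78,000 US gal × 3.785 L/gal = 295,230 L.
(b) Hardness to add: (250 − 103) = 147 mg/L as CaCO₃ × 295,230 L = 43,400 g as CaCO₃.
(b) Moles of Ca²⁺ (1 mol Ca²⁺ ≡ 1 mol CaCO₃): 43,400 / 100.1 g/mol = 433.6 mol.
(b) Mass of CaCl₂·2H₂O: 433.6 × 147 = 63,730 g.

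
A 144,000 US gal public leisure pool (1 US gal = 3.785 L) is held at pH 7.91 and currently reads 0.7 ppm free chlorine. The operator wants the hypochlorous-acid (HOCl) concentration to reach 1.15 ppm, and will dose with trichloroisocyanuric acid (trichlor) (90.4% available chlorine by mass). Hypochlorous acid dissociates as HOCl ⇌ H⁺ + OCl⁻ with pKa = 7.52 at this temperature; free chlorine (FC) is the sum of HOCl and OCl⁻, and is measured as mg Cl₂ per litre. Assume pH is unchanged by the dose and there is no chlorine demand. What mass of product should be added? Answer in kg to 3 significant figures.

1.97 kg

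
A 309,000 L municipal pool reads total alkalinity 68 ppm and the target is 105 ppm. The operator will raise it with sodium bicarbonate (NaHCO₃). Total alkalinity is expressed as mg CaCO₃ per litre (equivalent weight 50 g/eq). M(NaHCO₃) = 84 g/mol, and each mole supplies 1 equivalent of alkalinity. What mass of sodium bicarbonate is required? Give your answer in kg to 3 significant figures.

Alkalinity to add: (105 − 68) = 37 mg/L as CaCO₃ × 309,000 L = 11,430 g as CaCO₃.
Equivalents: 11,430 g ÷ 50 g/eq = 228.7 eq.
NaHCO₃ supplies 1 eq per mole → 228.7 mol.
Mass: 228.7 mol × 84 g/mol = 19,210 g.

19.2 kg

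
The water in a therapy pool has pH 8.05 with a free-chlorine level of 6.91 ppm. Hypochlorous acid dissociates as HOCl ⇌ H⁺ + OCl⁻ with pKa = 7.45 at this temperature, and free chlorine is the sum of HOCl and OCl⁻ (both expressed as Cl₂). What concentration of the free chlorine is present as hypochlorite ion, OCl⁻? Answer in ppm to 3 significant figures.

[OCl⁻]/[HOCl] = 10^(pH − pKa) = 10^(8.05 − 7.45) = 10^0.60 = 3.981.
Fraction as HOCl = 1 / (1 + 3.981) = 0.2008.
OCl⁻ = (1 − 0.2008) × 6.91 ppm = 5.523 ppm.

5.52 ppm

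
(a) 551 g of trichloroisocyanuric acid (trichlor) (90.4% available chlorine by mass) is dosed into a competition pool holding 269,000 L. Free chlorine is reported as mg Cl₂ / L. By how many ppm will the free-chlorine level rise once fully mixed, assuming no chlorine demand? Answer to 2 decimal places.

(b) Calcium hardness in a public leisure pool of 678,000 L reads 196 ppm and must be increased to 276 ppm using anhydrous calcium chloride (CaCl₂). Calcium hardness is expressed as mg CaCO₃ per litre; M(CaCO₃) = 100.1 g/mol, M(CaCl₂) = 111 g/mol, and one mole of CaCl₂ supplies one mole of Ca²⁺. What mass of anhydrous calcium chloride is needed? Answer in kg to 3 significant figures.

(a) 1.85 ppm; (b) 60.1 kg

(a) Available chlorine delivered: 551 g × 0.904 = 498.1 g as Cl₂.
(a) Concentration rise: 498.1 g / 269,000 L = 1.852 mg/L = 1.85 ppm.

(b) Hardness to add: (276 − 196) = 80 mg/L as CaCO₃ × 678,000 L = 54,240 g as CaCO₃.
(b) Moles of Ca²⁺ (1 mol Ca²⁺ ≡ 1 mol CaCO₃): 54,240 / 100.1 g/mol = 541.9 mol.
(b) Mass of CaCl₂: 541.9 × 111 = 60,150 g.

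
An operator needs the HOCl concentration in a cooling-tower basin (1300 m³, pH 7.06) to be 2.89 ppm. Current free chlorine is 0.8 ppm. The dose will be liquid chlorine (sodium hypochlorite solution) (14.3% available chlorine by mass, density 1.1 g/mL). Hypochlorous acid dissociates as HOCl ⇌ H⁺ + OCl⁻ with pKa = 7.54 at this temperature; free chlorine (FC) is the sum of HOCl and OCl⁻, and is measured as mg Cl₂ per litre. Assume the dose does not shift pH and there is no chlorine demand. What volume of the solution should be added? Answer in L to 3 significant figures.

25.2 L

Volume: 1300 m³ = 1,300,000 L.
[OCl⁻]/[HOCl] = 10^(pH − pKa) = 10^(7.06 − 7.54) = 0.3311; fraction as HOCl = 1/(1 + 0.3311) = 0.7512.
Free chlorine required for 2.89 ppm HOCl: 2.89 / 0.7512 = 3.847 ppm.
FC to add: 3.847 − 0.8 = 3.047 mg/L as Cl₂.
Cl₂ equivalent: 3.047 mg/L × 1,300,000 L = 3961 g.
Product at 14.3% available Cl: 3961 / 0.143 = 27,700 g.
Volume: 27,700 g ÷ 1.1 g/mL = 25,180 mL.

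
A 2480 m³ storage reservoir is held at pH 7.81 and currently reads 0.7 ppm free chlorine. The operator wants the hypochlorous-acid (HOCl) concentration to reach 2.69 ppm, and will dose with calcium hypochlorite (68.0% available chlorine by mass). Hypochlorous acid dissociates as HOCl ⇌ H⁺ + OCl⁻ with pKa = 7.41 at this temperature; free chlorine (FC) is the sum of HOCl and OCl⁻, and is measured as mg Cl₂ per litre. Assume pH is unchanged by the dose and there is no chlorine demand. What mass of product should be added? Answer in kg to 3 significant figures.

Volume: 2480 m³ = 2,480,000 L.
[OCl⁻]/[HOCl] = 10^(pH − pKa) = 10^(7.81 − 7.41) = 2.512; fraction as HOCl = 1/(1 + 2.512) = 0.2847.
Free chlorine required for 2.69 ppm HOCl: 2.69 / 0.2847 = 9.447 ppm.
FC to add: 9.447 − 0.7 = 8.747 mg/L as Cl₂.
Cl₂ equivalent: 8.747 mg/L × 2,480,000 L = 21,690 g.
Product at 68.0% available Cl: 21,690 / 0.68 = 31,900 g.

31.9 kg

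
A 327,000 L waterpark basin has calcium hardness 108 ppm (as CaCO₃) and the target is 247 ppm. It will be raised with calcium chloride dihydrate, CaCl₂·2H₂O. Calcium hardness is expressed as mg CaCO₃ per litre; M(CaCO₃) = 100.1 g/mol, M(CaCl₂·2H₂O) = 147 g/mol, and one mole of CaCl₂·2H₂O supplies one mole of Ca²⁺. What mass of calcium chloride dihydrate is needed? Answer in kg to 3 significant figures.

Hardness to add: (247 − 108) = 139 mg/L as CaCO₃ × 327,000 L = 45,450 g as CaCO₃.
Moles of Ca²⁺ (1 mol Ca²⁺ ≡ 1 mol CaCO₃): 45,450 / 100.1 g/mol = 454.1 mol.
Mass of CaCl₂·2H₂O: 454.1 × 147 = 66,750 g.

66.7 kg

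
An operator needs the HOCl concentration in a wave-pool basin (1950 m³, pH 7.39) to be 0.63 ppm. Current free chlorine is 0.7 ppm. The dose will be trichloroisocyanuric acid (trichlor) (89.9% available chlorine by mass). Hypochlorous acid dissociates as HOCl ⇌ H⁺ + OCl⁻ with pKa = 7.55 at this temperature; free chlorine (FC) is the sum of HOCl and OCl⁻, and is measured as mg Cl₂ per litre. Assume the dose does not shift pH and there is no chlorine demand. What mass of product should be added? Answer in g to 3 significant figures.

794 g

Volume: 1950 m³ = 1,950,000 L.
[OCl⁻]/[HOCl] = 10^(pH − pKa) = 10^(7.39 − 7.55) = 0.6918; fraction as HOCl = 1/(1 + 0.6918) = 0.5911.
Free chlorine required for 0.63 ppm HOCl: 0.63 / 0.5911 = 1.066 ppm.
FC to add: 1.066 − 0.7 = 0.3659 mg/L as Cl₂.
Cl₂ equivalent: 0.3659 mg/L × 1,950,000 L = 713.4 g.
Product at 89.9% available Cl: 713.4 / 0.899 = 793.6 g.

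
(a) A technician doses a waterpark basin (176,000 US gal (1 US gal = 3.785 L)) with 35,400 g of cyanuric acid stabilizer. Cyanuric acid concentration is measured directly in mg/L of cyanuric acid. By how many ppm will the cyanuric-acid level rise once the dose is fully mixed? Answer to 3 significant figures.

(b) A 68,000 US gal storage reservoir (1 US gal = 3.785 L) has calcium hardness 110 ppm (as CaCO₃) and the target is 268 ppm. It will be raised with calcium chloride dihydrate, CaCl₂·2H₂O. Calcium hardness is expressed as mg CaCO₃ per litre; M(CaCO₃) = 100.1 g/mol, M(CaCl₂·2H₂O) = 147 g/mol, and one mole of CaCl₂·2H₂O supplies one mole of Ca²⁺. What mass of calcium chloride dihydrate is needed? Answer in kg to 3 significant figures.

(a) Volume: 176,000 US gal × 3.785 L/gal = 666,160 L.
(a) Rise: 35,400 g / 666,160 L × 1000 = 53.14 mg/L.

(b) Volume: 68,000 US gal × 3.785 L/gal = 257,380 L.
(b) Hardness to add: (268 − 110) = 158 mg/L as CaCO₃ × 257,380 L = 40,670 g as CaCO₃.
(b) Moles of Ca²⁺ (1 mol Ca²⁺ ≡ 1 mol CaCO₃): 40,670 / 100.1 g/mol = 406.3 mol.
(b) Mass of CaCl₂·2H₂O: 406.3 × 147 = 59,720 g.

(a) 53.1 ppm; (b) 59.7 kg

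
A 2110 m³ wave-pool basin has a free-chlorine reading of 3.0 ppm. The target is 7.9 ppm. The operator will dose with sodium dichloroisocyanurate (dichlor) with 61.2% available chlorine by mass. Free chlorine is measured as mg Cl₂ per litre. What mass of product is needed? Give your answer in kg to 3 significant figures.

16.9 kg

Volume: 2110 m³ = 2,110,000 L.
Chlorine deficit: 7.9 − 3.0 = 4.9 ppm = 4.9 mg/L as Cl₂.
Cl₂ equivalent needed: 4.9 mg/L × 2,110,000 L = 10,340,000 mg = 10,340 g.
Product at 61.2% available chlorine: 10,340 / 0.612 = 16,890 g.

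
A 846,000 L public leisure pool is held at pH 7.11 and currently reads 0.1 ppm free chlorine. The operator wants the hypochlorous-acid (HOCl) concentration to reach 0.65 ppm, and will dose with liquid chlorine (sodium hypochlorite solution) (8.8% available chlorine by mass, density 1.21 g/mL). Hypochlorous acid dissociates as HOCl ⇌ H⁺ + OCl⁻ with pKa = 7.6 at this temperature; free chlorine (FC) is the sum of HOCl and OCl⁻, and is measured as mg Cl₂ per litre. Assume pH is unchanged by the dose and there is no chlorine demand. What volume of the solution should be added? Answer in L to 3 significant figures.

6.04 L

[OCl⁻]/[HOCl] = 10^(pH − pKa) = 10^(7.11 − 7.6) = 0.3236; fraction as HOCl = 1/(1 + 0.3236) = 0.7555.
Free chlorine required for 0.65 ppm HOCl: 0.65 / 0.7555 = 0.8603 ppm.
FC to add: 0.8603 − 0.1 = 0.7603 mg/L as Cl₂.
Cl₂ equivalent: 0.7603 mg/L × 846,000 L = 643.2 g.
Product at 8.8% available Cl: 643.2 / 0.088 = 7310 g.
Volume: 7310 g ÷ 1.21 g/mL = 6041 mL.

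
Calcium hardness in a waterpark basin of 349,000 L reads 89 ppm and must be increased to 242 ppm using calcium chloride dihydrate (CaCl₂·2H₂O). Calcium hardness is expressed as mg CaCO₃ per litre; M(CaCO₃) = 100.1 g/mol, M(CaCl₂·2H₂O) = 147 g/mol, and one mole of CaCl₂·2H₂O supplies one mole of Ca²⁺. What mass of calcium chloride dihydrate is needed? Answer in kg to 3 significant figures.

Hardness to add: (242 − 89) = 153 mg/L as CaCO₃ × 349,000 L = 53,400 g as CaCO₃.
Moles of Ca²⁺ (1 mol Ca²⁺ ≡ 1 mol CaCO₃): 53,400 / 100.1 g/mol = 533.4 mol.
Mass of CaCl₂·2H₂O: 533.4 × 147 = 78,420 g.

78.4 kg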